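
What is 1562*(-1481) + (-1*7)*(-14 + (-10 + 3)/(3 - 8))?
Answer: -11566169/5 ≈ -2.3132e+6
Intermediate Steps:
1562*(-1481) + (-1*7)*(-14 + (-10 + 3)/(3 - 8)) = -2313322 - 7*(-14 - 7/(-5)) = -2313322 - 7*(-14 - 7*(-⅕)) = -2313322 - 7*(-14 + 7/5) = -2313322 - 7*(-63/5) = -2313322 + 441/5 = -11566169/5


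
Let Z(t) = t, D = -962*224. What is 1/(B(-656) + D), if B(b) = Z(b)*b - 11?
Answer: 1/214837 ≈ 4.6547e-6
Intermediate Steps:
D = -215488
B(b) = -11 + b² (B(b) = b*b - 11 = b² - 11 = -11 + b²)
1/(B(-656) + D) = 1/((-11 + (-656)²) - 215488) = 1/((-11 + 430336) - 215488) = 1/(430325 - 215488) = 1/214837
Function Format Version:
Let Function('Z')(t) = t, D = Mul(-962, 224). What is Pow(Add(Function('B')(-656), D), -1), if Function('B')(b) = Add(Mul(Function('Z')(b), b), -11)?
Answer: Rational(1, 214837) ≈ 4.6547e-6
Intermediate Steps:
D = -215488
Function('B')(b) = Add(-11, Pow(b, 2)) (Function('B')(b) = Add(Mul(b, b), -11) = Add(Pow(b, 2), -11) = Add(-11, Pow(b, 2)))
Pow(Add(Function('B')(-656), D), -1) = Pow(Add(Add(-11, Pow(-656, 2)), -215488), -1) = Pow(Add(Add(-11, 430336), -215488), -1) = Pow(Add(430325, -215488), -1) = Pow(214837, -1) = Rational(1, 214837)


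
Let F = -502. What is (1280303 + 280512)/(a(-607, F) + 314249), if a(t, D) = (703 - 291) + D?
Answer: 1560815/314159 ≈ 4.9682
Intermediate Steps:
a(t, D) = 412 + D
(1280303 + 280512)/(a(-607, F) + 314249) = (1280303 + 280512)/((412 - 502) + 314249) = 1560815/(-90 + 314249) = 1560815/314159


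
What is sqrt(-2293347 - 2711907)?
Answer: I*sqrt(5005254) ≈ 2237.2*I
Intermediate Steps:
sqrt(-2293347 - 2711907) = sqrt(-5005254) = I*sqrt(5005254)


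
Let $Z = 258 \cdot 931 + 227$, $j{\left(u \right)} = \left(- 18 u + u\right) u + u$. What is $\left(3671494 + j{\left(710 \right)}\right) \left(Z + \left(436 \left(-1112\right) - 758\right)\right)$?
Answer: $1200694606840$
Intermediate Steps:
$j{\left(u \right)} = u - 17 u^{2}$ ($j{\left(u \right)} = - 17 u u + u = - 17 u^{2} + u = u - 17 u^{2}$)
$Z = 240425$ ($Z = 240198 + 227 = 240425$)
$\left(3671494 + j{\left(710 \right)}\right) \left(Z + \left(436 \left(-1112\right) - 758\right)\right) = \left(3671494 + 710 \left(1 - 12070\right)\right) \left(240425 + \left(436 \left(-1112\right) - 758\right)\right) = \left(3671494 + 710 \left(1 - 12070\right)\right) \left(240425 - 485590\right) = \left(3671494 + 710 \left(-12069\right)\right) \left(240425 - 485590\right) = \left(3671494 - 8568990\right) \left(-245165\right) = \left(-4897496\right) \left(-245165\right) = 1200694606840$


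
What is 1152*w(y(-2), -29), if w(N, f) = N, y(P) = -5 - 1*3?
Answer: -9216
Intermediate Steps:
y(P) = -8 (y(P) = -5 - 3 = -8)
1152*w(y(-2), -29) = 1152*(-8) = -9216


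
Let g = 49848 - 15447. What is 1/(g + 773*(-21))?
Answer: 1/18168 ≈ 5.5042e-5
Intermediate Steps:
g = 34401
1/(g + 773*(-21)) = 1/(34401 + 773*(-21)) = 1/(34401 - 16233) = 1/18168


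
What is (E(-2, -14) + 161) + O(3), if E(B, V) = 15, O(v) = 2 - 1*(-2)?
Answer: 180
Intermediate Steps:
O(v) = 4 (O(v) = 2 + 2 = 4)
(E(-2, -14) + 161) + O(3) = (15 + 161) + 4 = 176 + 4 = 180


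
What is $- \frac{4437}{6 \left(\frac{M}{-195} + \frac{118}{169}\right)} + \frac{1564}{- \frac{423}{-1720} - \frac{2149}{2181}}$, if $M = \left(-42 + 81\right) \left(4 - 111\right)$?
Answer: $- \frac{222577856759415}{103587235082} \approx -2148.7$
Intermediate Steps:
$M = -4173$ ($M = 39 \left(-107\right) = -4173$)
$- \frac{4437}{6 \left(\frac{M}{-195} + \frac{118}{169}\right)} + \frac{1564}{- \frac{423}{-1720} - \frac{2149}{2181}} = - \frac{4437}{6 \left(- \frac{4173}{-195} + \frac{118}{169}\right)} + \frac{1564}{- \frac{423}{-1720} - \frac{2149}{2181}} = - \frac{4437}{6 \left(\left(-4173\right) \left(- \frac{1}{195}\right) + 118 \cdot \frac{1}{169}\right)} + \frac{1564}{\left(-423\right) \left(- \frac{1}{1720}\right) - \frac{2149}{2181}} = - \frac{4437}{6 \left(\frac{107}{5} + \frac{118}{169}\right)} + \frac{1564}{\frac{423}{1720} - \frac{2149}{2181}} = - \frac{4437}{6 \cdot \frac{18673}{845}} + \frac{1564}{- \frac{2773717}{3751320}} = - \frac{4437}{\frac{112038}{845}} + 1564 \left(- \frac{3751320}{2773717}\right) = \left(-4437\right) \frac{845}{112038} - \frac{5867064480}{2773717} = - \frac{1249755}{37346} - \frac{5867064480}{2773717} = - \frac{222577856759415}{103587235082}$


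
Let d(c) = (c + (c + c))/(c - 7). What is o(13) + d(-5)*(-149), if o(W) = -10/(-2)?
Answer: -725/4 ≈ -181.25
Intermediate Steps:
o(W) = 5 (o(W) = -10*(-½) = 5)
d(c) = 3*c/(-7 + c) (d(c) = (c + 2*c)/(-7 + c) = (3*c)/(-7 + c) = 3*c/(-7 + c))
o(13) + d(-5)*(-149) = 5 + (3*(-5)/(-7 - 5))*(-149) = 5 + (3*(-5)/(-12))*(-149) = 5 + (3*(-5)*(-1/12))*(-149) = 5 + (5/4)*(-149) = 5 - 745/4 = -725/4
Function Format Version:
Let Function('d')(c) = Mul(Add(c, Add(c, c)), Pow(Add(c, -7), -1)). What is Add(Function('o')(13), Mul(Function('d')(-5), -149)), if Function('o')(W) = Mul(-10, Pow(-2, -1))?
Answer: Rational(-725, 4) ≈ -181.25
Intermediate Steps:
Function('o')(W) = 5 (Function('o')(W) = Mul(-10, Rational(-1, 2)) = 5)
Function('d')(c) = Mul(3, c, Pow(Add(-7, c), -1)) (Function('d')(c) = Mul(Add(c, Mul(2, c)), Pow(Add(-7, c), -1)) = Mul(Mul(3, c), Pow(Add(-7, c), -1)) = Mul(3, c, Pow(Add(-7, c), -1)))
Add(Function('o')(13), Mul(Function('d')(-5), -149)) = Add(5, Mul(Mul(3, -5, Pow(Add(-7, -5), -1)), -149)) = Add(5, Mul(Mul(3, -5, Pow(-12, -1)), -149)) = Add(5, Mul(Mul(3, -5, Rational(-1, 12)), -149)) = Add(5, Mul(Rational(5, 4), -149)) = Add(5, Rational(-745, 4)) = Rational(-725, 4)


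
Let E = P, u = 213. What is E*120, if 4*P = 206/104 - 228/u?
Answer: 50415/1846 ≈ 27.310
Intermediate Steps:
P = 3361/14768 (P = (206/104 - 228/213)/4 = (206*(1/104) - 228*1/213)/4 = (103/52 - 76/71)/4 = (1/4)*(3361/3692) = 3361/14768 ≈ 0.22759)
E = 3361/14768 ≈ 0.22759
E*120 = (3361/14768)*120 = 50415/1846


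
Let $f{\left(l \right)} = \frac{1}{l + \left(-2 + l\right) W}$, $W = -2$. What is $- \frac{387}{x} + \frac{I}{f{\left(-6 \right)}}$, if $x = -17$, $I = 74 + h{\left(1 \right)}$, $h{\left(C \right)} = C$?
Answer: $\frac{13137}{17} \approx 772.76$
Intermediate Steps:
$I = 75$ ($I = 74 + 1 = 75$)
$f{\left(l \right)} = \frac{1}{4 - l}$ ($f{\left(l \right)} = \frac{1}{l + \left(-2 + l\right) \left(-2\right)} = \frac{1}{l - \left(-4 + 2 l\right)} = \frac{1}{4 - l}$)
$- \frac{387}{x} + \frac{I}{f{\left(-6 \right)}} = - \frac{387}{-17} + \frac{75}{\left(-1\right) \frac{1}{-4 - 6}} = \left(-387\right) \left(- \frac{1}{17}\right) + \frac{75}{\left(-1\right) \frac{1}{-10}} = \frac{387}{17} + \frac{75}{\left(-1\right) \left(- \frac{1}{10}\right)} = \frac{387}{17} + 75 \frac{1}{\frac{1}{10}} = \frac{387}{17} + 75 \cdot 10 = \frac{387}{17} + 750 = \frac{13137}{17}$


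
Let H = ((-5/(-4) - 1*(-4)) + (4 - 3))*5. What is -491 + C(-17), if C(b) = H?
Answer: -1839/4 ≈ -459.75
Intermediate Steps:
H = 125/4 (H = ((-5*(-¼) + 4) + 1)*5 = ((5/4 + 4) + 1)*5 = (21/4 + 1)*5 = (25/4)*5 = 125/4 ≈ 31.250)
C(b) = 125/4
-491 + C(-17) = -491 + 125/4 = -1839/4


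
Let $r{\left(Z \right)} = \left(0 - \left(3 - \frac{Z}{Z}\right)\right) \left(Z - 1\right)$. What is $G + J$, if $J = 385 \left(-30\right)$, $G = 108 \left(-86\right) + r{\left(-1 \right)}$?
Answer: $-20834$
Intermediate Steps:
$r{\left(Z \right)} = 2 - 2 Z$ ($r{\left(Z \right)} = \left(0 + \left(1 - 3\right)\right) \left(-1 + Z\right) = \left(0 - 2\right) \left(-1 + Z\right) = - 2 \left(-1 + Z\right) = 2 - 2 Z$)
$G = -9284$ ($G = 108 \left(-86\right) + \left(2 - -2\right) = -9288 + \left(2 + 2\right) = -9288 + 4 = -9284$)
$J = -11550$
$G + J = -9284 - 11550 = -20834$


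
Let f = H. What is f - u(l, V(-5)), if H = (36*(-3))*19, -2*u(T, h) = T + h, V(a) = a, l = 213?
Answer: -1948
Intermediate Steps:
u(T, h) = -T/2 - h/2 (u(T, h) = -(T + h)/2 = -T/2 - h/2)
H = -2052 (H = -108*19 = -2052)
f = -2052
f - u(l, V(-5)) = -2052 - (-½*213 - ½*(-5)) = -2052 - (-213/2 + 5/2) = -2052 - 1*(-104) = -2052 + 104 = -1948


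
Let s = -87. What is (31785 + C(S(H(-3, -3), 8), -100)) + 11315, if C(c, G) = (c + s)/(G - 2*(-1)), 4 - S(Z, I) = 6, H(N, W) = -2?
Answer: 4223889/98 ≈ 43101.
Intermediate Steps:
S(Z, I) = -2 (S(Z, I) = 4 - 1*6 = 4 - 6 = -2)
C(c, G) = (-87 + c)/(2 + G) (C(c, G) = (c - 87)/(G - 2*(-1)) = (-87 + c)/(G + 2) = (-87 + c)/(2 + G))
(31785 + C(S(H(-3, -3), 8), -100)) + 11315 = (31785 + (-87 - 2)/(2 - 100)) + 11315 = (31785 - 89/(-98)) + 11315 = (31785 - 1/98*(-89)) + 11315 = (31785 + 89/98) + 11315 = 3115019/98 + 11315 = 4223889/98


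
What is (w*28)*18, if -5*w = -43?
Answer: 21672/5 ≈ 4334.4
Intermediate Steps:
w = 43/5 (w = -⅕*(-43) = 43/5 ≈ 8.6000)
(w*28)*18 = ((43/5)*28)*18 = (1204/5)*18 = 21672/5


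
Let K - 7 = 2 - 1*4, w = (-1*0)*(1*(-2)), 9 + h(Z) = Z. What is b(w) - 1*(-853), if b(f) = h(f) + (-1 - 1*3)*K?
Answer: 824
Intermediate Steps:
h(Z) = -9 + Z
w = 0 (w = 0*(-2) = 0)
K = 5 (K = 7 + (2 - 1*4) = 7 + (2 - 4) = 7 - 2 = 5)
b(f) = -29 + f (b(f) = (-9 + f) + (-1 - 1*3)*5 = (-9 + f) + (-1 - 3)*5 = (-9 + f) - 4*5 = (-9 + f) - 20 = -29 + f)
b(w) - 1*(-853) = (-29 + 0) - 1*(-853) = -29 + 853 = 824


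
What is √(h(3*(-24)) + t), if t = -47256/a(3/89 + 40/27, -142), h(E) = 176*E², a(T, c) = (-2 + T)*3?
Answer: 6*√35622444990/1165 ≈ 972.05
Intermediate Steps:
a(T, c) = -6 + 3*T
t = 37852056/1165 (t = -47256/(-6 + 3*(3/89 + 40/27)) = -47256/(-6 + 3*(3641/2403)) = -47256/(-6 + 3641/801) = -47256/(-1165/801) = -47256*(-801/1165) = 37852056/1165 ≈ 32491.)
√(h(3*(-24)) + t) = √(176*(3*(-24))² + 37852056/1165) = √(176*(-72)² + 37852056/1165) = √(176*5184 + 37852056/1165) = √(912384 + 37852056/1165) = √(1100779416/1165) = 6*√35622444990/1165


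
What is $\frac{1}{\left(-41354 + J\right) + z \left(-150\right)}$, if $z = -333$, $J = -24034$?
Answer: $- \frac{1}{15438} \approx -6.4775 \cdot 10^{-5}$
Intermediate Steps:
$\frac{1}{\left(-41354 + J\right) + z \left(-150\right)} = \frac{1}{\left(-41354 - 24034\right) - -49950} = \frac{1}{-65388 + 49950} = \frac{1}{-15438} = - \frac{1}{15438}$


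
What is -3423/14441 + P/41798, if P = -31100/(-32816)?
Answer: -167667337463/707424963896 ≈ -0.23701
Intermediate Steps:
P = 7775/8204 (P = -31100*(-1/32816) = 7775/8204 ≈ 0.94771)
-3423/14441 + P/41798 = -3423/14441 + (7775/8204)/41798 = -3423*1/14441 + (7775/8204)*(1/41798) = -489/2063 + 7775/342910792 = -167667337463/707424963896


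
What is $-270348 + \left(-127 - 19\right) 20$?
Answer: $-273268$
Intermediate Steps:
$-270348 + \left(-127 - 19\right) 20 = -270348 - 2920 = -273268$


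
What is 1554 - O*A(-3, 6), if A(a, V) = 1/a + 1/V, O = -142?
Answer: 4591/3 ≈ 1530.3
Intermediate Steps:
A(a, V) = 1/V + 1/a (A(a, V) = 1/a + 1/V = 1/V + 1/a)
1554 - O*A(-3, 6) = 1554 - (-142)*(6 - 3)/(6*(-3)) = 1554 - (-142)*(⅙)*(-⅓)*3 = 1554 - (-142)*(-1)/6 = 1554 - 1*71/3 = 1554 - 71/3 = 4591/3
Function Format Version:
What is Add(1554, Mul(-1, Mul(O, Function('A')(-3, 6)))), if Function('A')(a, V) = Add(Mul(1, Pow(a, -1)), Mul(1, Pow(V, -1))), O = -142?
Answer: Rational(4591, 3) ≈ 1530.3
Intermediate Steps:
Function('A')(a, V) = Add(Pow(V, -1), Pow(a, -1)) (Function('A')(a, V) = Add(Pow(a, -1), Pow(V, -1)) = Add(Pow(V, -1), Pow(a, -1)))
Add(1554, Mul(-1, Mul(O, Function('A')(-3, 6)))) = Add(1554, Mul(-1, Mul(-142, Mul(Pow(6, -1), Pow(-3, -1), Add(6, -3))))) = Add(1554, Mul(-1, Mul(-142, Mul(Rational(1, 6), Rational(-1, 3), 3)))) = Add(1554, Mul(-1, Mul(-142, Rational(-1, 6)))) = Add(1554, Mul(-1, Rational(71, 3))) = Add(1554, Rational(-71, 3)) = Rational(4591, 3)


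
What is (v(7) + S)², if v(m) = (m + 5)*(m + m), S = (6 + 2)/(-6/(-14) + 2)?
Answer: 8479744/289 ≈ 29342.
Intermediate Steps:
S = 56/17 (S = 8/(-6*(-1/14) + 2) = 8/(3/7 + 2) = 8/(17/7) = 8*(7/17) = 56/17 ≈ 3.2941)
v(m) = 2*m*(5 + m) (v(m) = (5 + m)*(2*m) = 2*m*(5 + m))
(v(7) + S)² = (2*7*(5 + 7) + 56/17)² = (2*7*12 + 56/17)² = (168 + 56/17)² = (2912/17)² = 8479744/289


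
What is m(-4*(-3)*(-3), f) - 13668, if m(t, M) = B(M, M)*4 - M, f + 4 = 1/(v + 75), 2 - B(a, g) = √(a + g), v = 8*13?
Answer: -2444425/179 - 4*I*√255970/179 ≈ -13656.0 - 11.306*I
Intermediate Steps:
v = 104
B(a, g) = 2 - √(a + g)
f = -715/179 (f = -4 + 1/(104 + 75) = -4 + 1/179 = -715/179 ≈ -3.9944)
m(t, M) = 8 - M - 4*√2*√M (m(t, M) = (2 - √(M + M))*4 - M = (2 - √(2*M))*4 - M = (2 - √2*√M)*4 - M = (8 - 4*√2*√M) - M = 8 - M - 4*√2*√M)
m(-4*(-3)*(-3), f) - 13668 = (8 - 1*(-715/179) - 4*√2*√(-715/179)) - 13668 = (8 + 715/179 - 4*√2*I*√127985/179) - 13668 = (8 + 715/179 - 4*I*√255970/179) - 13668 = (2147/179 - 4*I*√255970/179) - 13668 = -2444425/179 - 4*I*√255970/179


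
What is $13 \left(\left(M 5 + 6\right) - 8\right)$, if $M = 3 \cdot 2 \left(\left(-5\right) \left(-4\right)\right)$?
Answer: $7774$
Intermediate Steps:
$M = 120$ ($M = 6 \cdot 20 = 120$)
$13 \left(\left(M 5 + 6\right) - 8\right) = 13 \left(\left(120 \cdot 5 + 6\right) - 8\right) = 13 \left(\left(600 + 6\right) - 8\right) = 13 \left(606 - 8\right) = 13 \cdot 598 = 7774$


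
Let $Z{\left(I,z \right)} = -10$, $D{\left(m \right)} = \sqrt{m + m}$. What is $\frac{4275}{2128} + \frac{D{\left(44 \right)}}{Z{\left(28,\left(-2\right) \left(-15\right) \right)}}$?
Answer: $\frac{225}{112} - \frac{\sqrt{22}}{5} \approx 1.0708$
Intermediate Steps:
$D{\left(m \right)} = \sqrt{2} \sqrt{m}$ ($D{\left(m \right)} = \sqrt{2 m} = \sqrt{2} \sqrt{m}$)
$\frac{4275}{2128} + \frac{D{\left(44 \right)}}{Z{\left(28,\left(-2\right) \left(-15\right) \right)}} = \frac{4275}{2128} + \frac{\sqrt{2} \sqrt{44}}{-10} = 4275 \cdot \frac{1}{2128} + \sqrt{2} \cdot 2 \sqrt{11} \left(- \frac{1}{10}\right) = \frac{225}{112} + 2 \sqrt{22} \left(- \frac{1}{10}\right) = \frac{225}{112} - \frac{\sqrt{22}}{5}$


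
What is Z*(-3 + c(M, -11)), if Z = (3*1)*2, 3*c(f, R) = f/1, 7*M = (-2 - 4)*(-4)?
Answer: -78/7 ≈ -11.143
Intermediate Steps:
M = 24/7 (M = ((-2 - 4)*(-4))/7 = (-6*(-4))/7 = (1/7)*24 = 24/7 ≈ 3.4286)
c(f, R) = f/3 (c(f, R) = (f/1)/3 = (f*1)/3 = f/3)
Z = 6 (Z = 3*2 = 6)
Z*(-3 + c(M, -11)) = 6*(-3 + (1/3)*(24/7)) = 6*(-3 + 8/7) = 6*(-13/7) = -78/7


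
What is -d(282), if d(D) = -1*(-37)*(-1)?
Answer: 37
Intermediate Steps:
d(D) = -37 (d(D) = 37*(-1) = -37)
-d(282) = -1*(-37) = 37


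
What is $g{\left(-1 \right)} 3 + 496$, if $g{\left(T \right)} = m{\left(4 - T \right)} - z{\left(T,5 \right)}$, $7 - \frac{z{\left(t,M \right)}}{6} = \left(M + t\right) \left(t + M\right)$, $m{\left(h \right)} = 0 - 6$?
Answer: $640$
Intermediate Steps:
$m{\left(h \right)} = -6$ ($m{\left(h \right)} = 0 - 6 = -6$)
$z{\left(t,M \right)} = 42 - 6 \left(M + t\right)^{2}$ ($z{\left(t,M \right)} = 42 - 6 \left(M + t\right) \left(t + M\right) = 42 - 6 \left(M + t\right) \left(M + t\right) = 42 - 6 \left(M + t\right)^{2}$)
$g{\left(T \right)} = -48 + 6 \left(5 + T\right)^{2}$ ($g{\left(T \right)} = -6 - \left(42 - 6 \left(5 + T\right)^{2}\right) = -6 + \left(-42 + 6 \left(5 + T\right)^{2}\right) = -48 + 6 \left(5 + T\right)^{2}$)
$g{\left(-1 \right)} 3 + 496 = \left(-48 + 6 \left(5 - 1\right)^{2}\right) 3 + 496 = \left(-48 + 6 \cdot 4^{2}\right) 3 + 496 = \left(-48 + 6 \cdot 16\right) 3 + 496 = \left(-48 + 96\right) 3 + 496 = 48 \cdot 3 + 496 = 144 + 496 = 640$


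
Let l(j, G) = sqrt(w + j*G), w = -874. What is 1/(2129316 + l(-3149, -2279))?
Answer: 709772/1511326484053 - sqrt(7175697)/4533979452159 ≈ 4.6904e-7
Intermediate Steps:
l(j, G) = sqrt(-874 + G*j) (l(j, G) = sqrt(-874 + j*G) = sqrt(-874 + G*j))
1/(2129316 + l(-3149, -2279)) = 1/(2129316 + sqrt(-874 - 2279*(-3149))) = 1/(2129316 + sqrt(-874 + 7176571)) = 1/(2129316 + sqrt(7175697))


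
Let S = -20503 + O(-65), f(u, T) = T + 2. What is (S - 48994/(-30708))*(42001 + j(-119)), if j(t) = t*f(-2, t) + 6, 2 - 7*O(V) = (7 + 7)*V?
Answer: -8746841192465/7677 ≈ -1.1394e+9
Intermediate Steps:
O(V) = 2/7 - 2*V (O(V) = 2/7 - (7 + 7)*V/7 = 2/7 - 2*V)
f(u, T) = 2 + T
S = -142609/7 (S = -20503 + (2/7 - 2*(-65)) = -20503 + (2/7 + 130) = -20503 + 912/7 = -142609/7 ≈ -20373.)
j(t) = 6 + t*(2 + t) (j(t) = t*(2 + t) + 6 = 6 + t*(2 + t))
(S - 48994/(-30708))*(42001 + j(-119)) = (-142609/7 - 48994/(-30708))*(42001 + (6 - 119*(2 - 119))) = (-142609/7 - 48994*(-1/30708))*(42001 + (6 - 119*(-117))) = (-142609/7 + 24497/15354)*(42001 + (6 + 13923)) = -2189447107*(42001 + 13929)/107478 = -2189447107/107478*55930 = -8746841192465/7677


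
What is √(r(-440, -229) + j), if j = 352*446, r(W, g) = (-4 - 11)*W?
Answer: 286*√2 ≈ 404.46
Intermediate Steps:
r(W, g) = -15*W
j = 156992
√(r(-440, -229) + j) = √(-15*(-440) + 156992) = √(6600 + 156992) = √163592 = 286*√2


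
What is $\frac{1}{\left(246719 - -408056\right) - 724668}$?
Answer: $- \frac{1}{69893} \approx -1.4308 \cdot 10^{-5}$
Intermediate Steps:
$\frac{1}{\left(246719 - -408056\right) - 724668} = \frac{1}{\left(246719 + 408056\right) - 724668} = \frac{1}{654775 - 724668} = \frac{1}{-69893} = - \frac{1}{69893}$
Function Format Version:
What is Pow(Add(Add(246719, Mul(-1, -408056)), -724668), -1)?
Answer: Rational(-1, 69893) ≈ -1.4308e-5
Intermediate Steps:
Pow(Add(Add(246719, Mul(-1, -408056)), -724668), -1) = Pow(Add(Add(246719, 408056), -724668), -1) = Pow(Add(654775, -724668), -1) = Pow(-69893, -1) = Rational(-1, 69893)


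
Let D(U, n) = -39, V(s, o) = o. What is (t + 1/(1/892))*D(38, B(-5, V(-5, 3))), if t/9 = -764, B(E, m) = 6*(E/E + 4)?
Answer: 233376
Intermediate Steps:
B(E, m) = 30 (B(E, m) = 6*(1 + 4) = 6*5 = 30)
t = -6876 (t = 9*(-764) = -6876)
(t + 1/(1/892))*D(38, B(-5, V(-5, 3))) = (-6876 + 1/(1/892))*(-39) = (-6876 + 892)*(-39) = -5984*(-39) = 233376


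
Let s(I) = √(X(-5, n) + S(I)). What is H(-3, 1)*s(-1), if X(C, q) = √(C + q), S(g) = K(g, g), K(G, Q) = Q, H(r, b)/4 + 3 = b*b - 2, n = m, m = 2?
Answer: -16*√(-1 + I*√3) ≈ -11.314 - 19.596*I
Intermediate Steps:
n = 2
H(r, b) = -20 + 4*b² (H(r, b) = -12 + 4*(b*b - 2) = -12 + 4*(b² - 2) = -12 + 4*(-2 + b²) = -12 + (-8 + 4*b²) = -20 + 4*b²)
S(g) = g
s(I) = √(I + I*√3) (s(I) = √(√(-5 + 2) + I) = √(√(-3) + I) = √(I*√3 + I) = √(I + I*√3))
H(-3, 1)*s(-1) = (-20 + 4*1²)*√(-1 + I*√3) = (-20 + 4*1)*√(-1 + I*√3) = (-20 + 4)*√(-1 + I*√3) = -16*√(-1 + I*√3)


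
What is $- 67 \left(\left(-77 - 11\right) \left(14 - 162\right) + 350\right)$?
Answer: $-896058$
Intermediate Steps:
$- 67 \left(\left(-77 - 11\right) \left(14 - 162\right) + 350\right) = - 67 \left(\left(-88\right) \left(-148\right) + 350\right) = - 67 \left(13024 + 350\right) = \left(-67\right) 13374 = -896058$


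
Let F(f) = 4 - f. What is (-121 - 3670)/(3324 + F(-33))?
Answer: -3791/3361 ≈ -1.1279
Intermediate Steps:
(-121 - 3670)/(3324 + F(-33)) = (-121 - 3670)/(3324 + (4 - 1*(-33))) = -3791/(3324 + (4 + 33)) = -3791/(3324 + 37) = -3791/3361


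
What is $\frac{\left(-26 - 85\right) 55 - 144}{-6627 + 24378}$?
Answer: $- \frac{2083}{5917} \approx -0.35204$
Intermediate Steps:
$\frac{\left(-26 - 85\right) 55 - 144}{-6627 + 24378} = \frac{\left(-111\right) 55 - 144}{17751} = \left(-6105 - 144\right) \frac{1}{17751} = \left(-6249\right) \frac{1}{17751} = - \frac{2083}{5917}$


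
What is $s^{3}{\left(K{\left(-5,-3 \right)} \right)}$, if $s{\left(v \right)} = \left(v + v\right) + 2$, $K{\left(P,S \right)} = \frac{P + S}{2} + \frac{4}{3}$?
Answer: $- \frac{1000}{27} \approx -37.037$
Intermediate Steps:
$K{\left(P,S \right)} = \frac{4}{3} + \frac{P}{2} + \frac{S}{2}$ ($K{\left(P,S \right)} = \left(P + S\right) \frac{1}{2} + 4 \cdot \frac{1}{3} = \left(\frac{P}{2} + \frac{S}{2}\right) + \frac{4}{3} = \frac{4}{3} + \frac{P}{2} + \frac{S}{2}$)
$s{\left(v \right)} = 2 + 2 v$ ($s{\left(v \right)} = 2 v + 2 = 2 + 2 v$)
$s^{3}{\left(K{\left(-5,-3 \right)} \right)} = \left(2 + 2 \left(\frac{4}{3} + \frac{1}{2} \left(-5\right) + \frac{1}{2} \left(-3\right)\right)\right)^{3} = \left(2 + 2 \left(\frac{4}{3} - \frac{5}{2} - \frac{3}{2}\right)\right)^{3} = \left(2 + 2 \left(- \frac{8}{3}\right)\right)^{3} = \left(2 - \frac{16}{3}\right)^{3} = \left(- \frac{10}{3}\right)^{3} = - \frac{1000}{27}$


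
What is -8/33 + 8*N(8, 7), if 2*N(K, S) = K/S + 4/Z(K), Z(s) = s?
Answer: 1462/231 ≈ 6.3290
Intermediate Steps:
N(K, S) = 2/K + K/(2*S) (N(K, S) = (K/S + 4/K)/2 = (4/K + K/S)/2 = 2/K + K/(2*S))
-8/33 + 8*N(8, 7) = -8/33 + 8*(2/8 + (½)*8/7) = -8*1/33 + 8*(2*(⅛) + (½)*8*(⅐)) = -8/33 + 8*(¼ + 4/7) = -8/33 + 8*(23/28) = -8/33 + 46/7 = 1462/231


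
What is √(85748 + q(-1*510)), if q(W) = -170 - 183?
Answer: √85395 ≈ 292.22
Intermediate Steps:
q(W) = -353
√(85748 + q(-1*510)) = √(85748 - 353) = √85395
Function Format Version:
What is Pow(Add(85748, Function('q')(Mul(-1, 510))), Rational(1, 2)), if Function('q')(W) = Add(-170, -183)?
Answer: Pow(85395, Rational(1, 2)) ≈ 292.22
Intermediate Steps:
Function('q')(W) = -353
Pow(Add(85748, Function('q')(Mul(-1, 510))), Rational(1, 2)) = Pow(Add(85748, -353), Rational(1, 2)) = Pow(85395, Rational(1, 2))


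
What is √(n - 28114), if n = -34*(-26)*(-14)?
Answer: I*√40490 ≈ 201.22*I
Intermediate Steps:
n = -12376 (n = 884*(-14) = -12376)
√(n - 28114) = √(-12376 - 28114) = √(-40490) = I*√40490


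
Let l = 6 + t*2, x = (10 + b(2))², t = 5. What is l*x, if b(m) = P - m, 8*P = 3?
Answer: 4489/4 ≈ 1122.3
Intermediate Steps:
P = 3/8 (P = (⅛)*3 = 3/8 ≈ 0.37500)
b(m) = 3/8 - m
x = 4489/64 (x = (10 + (3/8 - 1*2))² = (10 + (3/8 - 2))² = (10 - 13/8)² = (67/8)² = 4489/64 ≈ 70.141)
l = 16 (l = 6 + 5*2 = 6 + 10 = 16)
l*x = 16*(4489/64) = 4489/4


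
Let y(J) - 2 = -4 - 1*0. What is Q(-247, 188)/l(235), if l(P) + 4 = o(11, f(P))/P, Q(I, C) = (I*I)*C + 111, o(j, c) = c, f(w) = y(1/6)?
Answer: -2695403705/942 ≈ -2.8614e+6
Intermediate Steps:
y(J) = -2 (y(J) = 2 + (-4 - 1*0) = 2 + (-4 + 0) = 2 - 4 = -2)
f(w) = -2
Q(I, C) = 111 + C*I² (Q(I, C) = I²*C + 111 = C*I² + 111 = 111 + C*I²)
l(P) = -4 - 2/P
Q(-247, 188)/l(235) = (111 + 188*(-247)²)/(-4 - 2/235) = (111 + 188*61009)/(-4 - 2*1/235) = (111 + 11469692)/(-4 - 2/235) = 11469803/(-942/235) = 11469803*(-235/942) = -2695403705/942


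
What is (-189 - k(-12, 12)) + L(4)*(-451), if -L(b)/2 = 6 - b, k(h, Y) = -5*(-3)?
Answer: 1600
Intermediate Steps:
k(h, Y) = 15
L(b) = -12 + 2*b (L(b) = -2*(6 - b) = -12 + 2*b)
(-189 - k(-12, 12)) + L(4)*(-451) = (-189 - 1*15) + (-12 + 2*4)*(-451) = (-189 - 15) + (-12 + 8)*(-451) = -204 - 4*(-451) = -204 + 1804 = 1600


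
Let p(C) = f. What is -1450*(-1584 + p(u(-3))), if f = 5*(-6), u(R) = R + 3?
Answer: 2340300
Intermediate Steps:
u(R) = 3 + R
f = -30
p(C) = -30
-1450*(-1584 + p(u(-3))) = -1450*(-1584 - 30) = -1450*(-1614) = 2340300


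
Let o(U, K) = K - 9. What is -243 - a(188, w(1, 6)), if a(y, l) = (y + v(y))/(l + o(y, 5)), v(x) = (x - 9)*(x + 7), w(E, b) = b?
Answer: -35579/2 ≈ -17790.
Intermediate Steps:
o(U, K) = -9 + K
v(x) = (-9 + x)*(7 + x)
a(y, l) = (-63 + y² - y)/(-4 + l) (a(y, l) = (y + (-63 + y² - 2*y))/(l + (-9 + 5)) = (-63 + y² - y)/(l - 4) = (-63 + y² - y)/(-4 + l))
-243 - a(188, w(1, 6)) = -243 - (-63 + 188² - 1*188)/(-4 + 6) = -243 - (-63 + 35344 - 188)/2 = -243 - 35093/2 = -35579/2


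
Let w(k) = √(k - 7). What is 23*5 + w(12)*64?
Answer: 115 + 64*√5 ≈ 258.11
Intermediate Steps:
w(k) = √(-7 + k)
23*5 + w(12)*64 = 23*5 + √(-7 + 12)*64 = 115 + √5*64 = 115 + 64*√5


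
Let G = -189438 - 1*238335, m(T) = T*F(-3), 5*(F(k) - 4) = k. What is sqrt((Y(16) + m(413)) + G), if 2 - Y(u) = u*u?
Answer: I*sqrt(10665570)/5 ≈ 653.16*I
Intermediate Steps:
F(k) = 4 + k/5
m(T) = 17*T/5 (m(T) = T*(4 + (1/5)*(-3)) = T*(4 - 3/5) = T*(17/5) = 17*T/5)
Y(u) = 2 - u**2 (Y(u) = 2 - u*u = 2 - u**2)
G = -427773 (G = -189438 - 238335 = -427773)
sqrt((Y(16) + m(413)) + G) = sqrt(((2 - 1*16**2) + (17/5)*413) - 427773) = sqrt(((2 - 1*256) + 7021/5) - 427773) = sqrt(((2 - 256) + 7021/5) - 427773) = sqrt((-254 + 7021/5) - 427773) = sqrt(5751/5 - 427773) = sqrt(-2133114/5) = I*sqrt(10665570)/5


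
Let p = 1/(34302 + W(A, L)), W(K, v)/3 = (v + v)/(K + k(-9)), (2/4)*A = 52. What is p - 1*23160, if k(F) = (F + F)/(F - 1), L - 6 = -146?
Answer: -420158482751/18141558 ≈ -23160.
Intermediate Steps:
A = 104 (A = 2*52 = 104)
L = -140 (L = 6 - 146 = -140)
k(F) = 2*F/(-1 + F) (k(F) = (2*F)/(-1 + F) = 2*F/(-1 + F))
W(K, v) = 6*v/(9/5 + K) (W(K, v) = 3*((v + v)/(K + 2*(-9)/(-1 - 9))) = 3*((2*v)/(K + 2*(-9)/(-10))) = 3*((2*v)/(K + 2*(-9)*(-1/10))) = 3*((2*v)/(K + 9/5)) = 3*((2*v)/(9/5 + K)) = 3*(2*v/(9/5 + K)) = 6*v/(9/5 + K))
p = 529/18141558 (p = 1/(34302 + 30*(-140)/(9 + 5*104)) = 1/(34302 + 30*(-140)/(9 + 520)) = 1/(34302 + 30*(-140)/529) = 1/(34302 + 30*(-140)*(1/529)) = 1/(34302 - 4200/529) = 1/(18141558/529) = 529/18141558 ≈ 2.9160e-5)
p - 1*23160 = 529/18141558 - 1*23160 = 529/18141558 - 23160 = -420158482751/18141558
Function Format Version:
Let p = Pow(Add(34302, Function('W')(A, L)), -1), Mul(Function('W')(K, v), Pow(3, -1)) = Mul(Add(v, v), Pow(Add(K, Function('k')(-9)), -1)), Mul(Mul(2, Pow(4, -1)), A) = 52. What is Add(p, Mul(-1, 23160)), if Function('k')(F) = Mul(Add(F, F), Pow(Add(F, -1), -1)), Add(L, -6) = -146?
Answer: Rational(-420158482751, 18141558) ≈ -23160.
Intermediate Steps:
A = 104 (A = Mul(2, 52) = 104)
L = -140 (L = Add(6, -146) = -140)
Function('k')(F) = Mul(2, F, Pow(Add(-1, F), -1)) (Function('k')(F) = Mul(Mul(2, F), Pow(Add(-1, F), -1)) = Mul(2, F, Pow(Add(-1, F), -1)))
Function('W')(K, v) = Mul(6, v, Pow(Add(Rational(9, 5), K), -1)) (Function('W')(K, v) = Mul(3, Mul(Add(v, v), Pow(Add(K, Mul(2, -9, Pow(Add(-1, -9), -1))), -1))) = Mul(3, Mul(Mul(2, v), Pow(Add(K, Mul(2, -9, Pow(-10, -1))), -1))) = Mul(3, Mul(Mul(2, v), Pow(Add(K, Mul(2, -9, Rational(-1, 10))), -1))) = Mul(3, Mul(Mul(2, v), Pow(Add(K, Rational(9, 5)), -1))) = Mul(3, Mul(Mul(2, v), Pow(Add(Rational(9, 5), K), -1))) = Mul(3, Mul(2, v, Pow(Add(Rational(9, 5), K), -1))) = Mul(6, v, Pow(Add(Rational(9, 5), K), -1)))
p = Rational(529, 18141558) (p = Pow(Add(34302, Mul(30, -140, Pow(Add(9, Mul(5, 104)), -1))), -1) = Pow(Add(34302, Mul(30, -140, Pow(Add(9, 520), -1))), -1) = Pow(Add(34302, Mul(30, -140, Pow(529, -1))), -1) = Pow(Add(34302, Mul(30, -140, Rational(1, 529))), -1) = Pow(Add(34302, Rational(-4200, 529)), -1) = Pow(Rational(18141558, 529), -1) = Rational(529, 18141558) ≈ 2.9160e-5)
Add(p, Mul(-1, 23160)) = Add(Rational(529, 18141558), Mul(-1, 23160)) = Add(Rational(529, 18141558), -23160) = Rational(-420158482751, 18141558)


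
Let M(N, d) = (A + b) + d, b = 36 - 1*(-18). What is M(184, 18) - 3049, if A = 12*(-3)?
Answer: -3013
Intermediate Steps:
b = 54 (b = 36 + 18 = 54)
A = -36
M(N, d) = 18 + d (M(N, d) = (-36 + 54) + d = 18 + d)
M(184, 18) - 3049 = (18 + 18) - 3049 = 36 - 3049 = -3013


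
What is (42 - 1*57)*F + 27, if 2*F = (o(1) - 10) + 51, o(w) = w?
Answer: -288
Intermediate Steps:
F = 21 (F = ((1 - 10) + 51)/2 = (-9 + 51)/2 = (1/2)*42 = 21)
(42 - 1*57)*F + 27 = (42 - 1*57)*21 + 27 = (42 - 57)*21 + 27 = -15*21 + 27 = -315 + 27 = -288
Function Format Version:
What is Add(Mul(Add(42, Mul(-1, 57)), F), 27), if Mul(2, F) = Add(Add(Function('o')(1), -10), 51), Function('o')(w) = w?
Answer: -288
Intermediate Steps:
F = 21 (F = Mul(Rational(1, 2), Add(Add(1, -10), 51)) = Mul(Rational(1, 2), Add(-9, 51)) = Mul(Rational(1, 2), 42) = 21)
Add(Mul(Add(42, Mul(-1, 57)), F), 27) = Add(Mul(Add(42, Mul(-1, 57)), 21), 27) = Add(Mul(Add(42, -57), 21), 27) = Add(Mul(-15, 21), 27) = Add(-315, 27) = -288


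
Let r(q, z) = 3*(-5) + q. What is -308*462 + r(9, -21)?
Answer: -142302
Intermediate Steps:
r(q, z) = -15 + q
-308*462 + r(9, -21) = -308*462 + (-15 + 9) = -142296 - 6 = -142302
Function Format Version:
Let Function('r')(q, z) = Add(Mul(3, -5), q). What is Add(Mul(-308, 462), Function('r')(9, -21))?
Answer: -142302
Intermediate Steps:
Function('r')(q, z) = Add(-15, q)
Add(Mul(-308, 462), Function('r')(9, -21)) = Add(Mul(-308, 462), Add(-15, 9)) = Add(-142296, -6) = -142302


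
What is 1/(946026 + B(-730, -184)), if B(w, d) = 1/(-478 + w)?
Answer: 1208/1142799407 ≈ 1.0571e-6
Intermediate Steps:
1/(946026 + B(-730, -184)) = 1/(946026 + 1/(-478 - 730)) = 1/(946026 + 1/(-1208)) = 1/(946026 - 1/1208) = 1/(1142799407/1208) = 1208/1142799407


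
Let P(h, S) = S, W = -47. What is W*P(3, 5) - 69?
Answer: -304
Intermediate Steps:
W*P(3, 5) - 69 = -47*5 - 69 = -235 - 69 = -304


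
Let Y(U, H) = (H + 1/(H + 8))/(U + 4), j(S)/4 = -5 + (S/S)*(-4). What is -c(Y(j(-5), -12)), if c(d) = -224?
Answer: 224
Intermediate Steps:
j(S) = -36 (j(S) = 4*(-5 + (S/S)*(-4)) = 4*(-5 + 1*(-4)) = 4*(-5 - 4) = 4*(-9) = -36)
Y(U, H) = (H + 1/(8 + H))/(4 + U)
-c(Y(j(-5), -12)) = -1*(-224) = 224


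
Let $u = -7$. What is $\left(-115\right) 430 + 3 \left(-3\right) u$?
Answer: $-49387$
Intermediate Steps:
$\left(-115\right) 430 + 3 \left(-3\right) u = \left(-115\right) 430 + 3 \left(-3\right) \left(-7\right) = -49450 - -63 = -49450 + 63 = -49387$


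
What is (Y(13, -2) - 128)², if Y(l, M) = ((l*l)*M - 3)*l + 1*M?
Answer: 20820969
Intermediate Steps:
Y(l, M) = M + l*(-3 + M*l²) (Y(l, M) = (l²*M - 3)*l + M = (M*l² - 3)*l + M = (-3 + M*l²)*l + M = l*(-3 + M*l²) + M = M + l*(-3 + M*l²))
(Y(13, -2) - 128)² = ((-2 - 3*13 - 2*13³) - 128)² = ((-2 - 39 - 2*2197) - 128)² = ((-2 - 39 - 4394) - 128)² = (-4435 - 128)² = (-4563)² = 20820969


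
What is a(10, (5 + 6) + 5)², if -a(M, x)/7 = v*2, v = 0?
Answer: 0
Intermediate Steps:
a(M, x) = 0 (a(M, x) = -0*2 = -7*0 = 0)
a(10, (5 + 6) + 5)² = 0² = 0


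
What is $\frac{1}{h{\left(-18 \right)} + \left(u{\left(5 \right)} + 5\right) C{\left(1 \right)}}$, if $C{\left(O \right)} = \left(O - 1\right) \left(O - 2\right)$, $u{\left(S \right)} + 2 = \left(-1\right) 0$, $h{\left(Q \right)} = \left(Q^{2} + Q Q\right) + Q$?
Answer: $\frac{1}{630} \approx 0.0015873$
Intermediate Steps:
$h{\left(Q \right)} = Q + 2 Q^{2}$ ($h{\left(Q \right)} = \left(Q^{2} + Q^{2}\right) + Q = 2 Q^{2} + Q = Q + 2 Q^{2}$)
$u{\left(S \right)} = -2$ ($u{\left(S \right)} = -2 - 0 = -2 + 0 = -2$)
$C{\left(O \right)} = \left(-1 + O\right) \left(-2 + O\right)$
$\frac{1}{h{\left(-18 \right)} + \left(u{\left(5 \right)} + 5\right) C{\left(1 \right)}} = \frac{1}{- 18 \left(1 + 2 \left(-18\right)\right) + \left(-2 + 5\right) \left(2 + 1^{2} - 3\right)} = \frac{1}{- 18 \left(1 - 36\right) + 3 \left(2 + 1 - 3\right)} = \frac{1}{\left(-18\right) \left(-35\right) + 3 \cdot 0} = \frac{1}{630 + 0} = \frac{1}{630}$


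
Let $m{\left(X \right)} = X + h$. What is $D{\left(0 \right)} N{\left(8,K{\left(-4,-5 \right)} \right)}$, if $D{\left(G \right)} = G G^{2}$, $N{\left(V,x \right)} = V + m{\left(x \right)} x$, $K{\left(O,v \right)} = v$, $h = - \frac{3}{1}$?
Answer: $0$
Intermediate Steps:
$h = -3$ ($h = \left(-3\right) 1 = -3$)
$m{\left(X \right)} = -3 + X$ ($m{\left(X \right)} = X - 3 = -3 + X$)
$N{\left(V,x \right)} = V + x \left(-3 + x\right)$ ($N{\left(V,x \right)} = V + \left(-3 + x\right) x = V + x \left(-3 + x\right)$)
$D{\left(G \right)} = G^{3}$
$D{\left(0 \right)} N{\left(8,K{\left(-4,-5 \right)} \right)} = 0^{3} \left(8 - 5 \left(-3 - 5\right)\right) = 0 \left(8 - -40\right) = 0 \left(8 + 40\right) = 0 \cdot 48 = 0$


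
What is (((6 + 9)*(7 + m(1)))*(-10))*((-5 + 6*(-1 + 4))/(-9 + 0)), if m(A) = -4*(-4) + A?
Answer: 5200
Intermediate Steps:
m(A) = 16 + A
(((6 + 9)*(7 + m(1)))*(-10))*((-5 + 6*(-1 + 4))/(-9 + 0)) = (((6 + 9)*(7 + (16 + 1)))*(-10))*((-5 + 6*(-1 + 4))/(-9 + 0)) = ((15*(7 + 17))*(-10))*((-5 + 6*3)/(-9)) = ((15*24)*(-10))*((-5 + 18)*(-1/9)) = (360*(-10))*(13*(-1/9)) = -3600*(-13/9) = 5200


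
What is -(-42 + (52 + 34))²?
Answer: -1936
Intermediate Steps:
-(-42 + (52 + 34))² = -(-42 + 86)² = -1*44² = -1*1936 = -1936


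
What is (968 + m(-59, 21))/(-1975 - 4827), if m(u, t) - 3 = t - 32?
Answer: -480/3401 ≈ -0.14113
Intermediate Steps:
m(u, t) = -29 + t (m(u, t) = 3 + (t - 32) = 3 + (-32 + t) = -29 + t)
(968 + m(-59, 21))/(-1975 - 4827) = (968 + (-29 + 21))/(-1975 - 4827) = (968 - 8)/(-6802) = 960*(-1/6802) = -480/3401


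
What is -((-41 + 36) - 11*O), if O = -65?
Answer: -710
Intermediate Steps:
-((-41 + 36) - 11*O) = -((-41 + 36) - 11*(-65)) = -(-5 + 715) = -1*710 = -710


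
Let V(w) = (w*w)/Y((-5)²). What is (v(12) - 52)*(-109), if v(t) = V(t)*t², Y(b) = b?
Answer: -2118524/25 ≈ -84741.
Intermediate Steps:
V(w) = w²/25 (V(w) = (w*w)/((-5)²) = w²/25)
v(t) = t⁴/25 (v(t) = (t²/25)*t² = t⁴/25)
(v(12) - 52)*(-109) = ((1/25)*12⁴ - 52)*(-109) = ((1/25)*20736 - 52)*(-109) = (20736/25 - 52)*(-109) = (19436/25)*(-109) = -2118524/25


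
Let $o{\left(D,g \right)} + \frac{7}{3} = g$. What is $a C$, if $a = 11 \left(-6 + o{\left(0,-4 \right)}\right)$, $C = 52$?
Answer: $- \frac{21164}{3} \approx -7054.7$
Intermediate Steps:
$o{\left(D,g \right)} = - \frac{7}{3} + g$
$a = - \frac{407}{3}$ ($a = 11 \left(-6 - \frac{19}{3}\right) = 11 \left(- \frac{37}{3}\right) = - \frac{407}{3} \approx -135.67$)
$a C = \left(- \frac{407}{3}\right) 52 = - \frac{21164}{3}$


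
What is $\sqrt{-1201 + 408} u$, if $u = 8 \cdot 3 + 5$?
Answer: $29 i \sqrt{793} \approx 816.65 i$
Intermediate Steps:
$u = 29$ ($u = 24 + 5 = 29$)
$\sqrt{-1201 + 408} u = \sqrt{-1201 + 408} \cdot 29 = \sqrt{-793} \cdot 29 = i \sqrt{793} \cdot 29 = 29 i \sqrt{793}$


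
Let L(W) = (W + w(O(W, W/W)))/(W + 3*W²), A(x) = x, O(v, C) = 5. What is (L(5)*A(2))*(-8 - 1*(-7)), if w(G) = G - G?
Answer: -⅛ ≈ -0.12500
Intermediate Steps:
w(G) = 0
L(W) = W/(W + 3*W²) (L(W) = (W + 0)/(W + 3*W²) = W/(W + 3*W²))
(L(5)*A(2))*(-8 - 1*(-7)) = (2/(1 + 3*5))*(-8 - 1*(-7)) = (2/(1 + 15))*(-8 + 7) = (2/16)*(-1) = ((1/16)*2)*(-1) = (⅛)*(-1) = -⅛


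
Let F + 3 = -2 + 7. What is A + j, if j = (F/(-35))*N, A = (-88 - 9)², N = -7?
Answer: 47047/5 ≈ 9409.4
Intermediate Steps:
F = 2 (F = -3 + (-2 + 7) = -3 + 5 = 2)
A = 9409 (A = (-97)² = 9409)
j = ⅖ (j = (2/(-35))*(-7) = (2*(-1/35))*(-7) = -2/35*(-7) = ⅖ ≈ 0.40000)
A + j = 9409 + ⅖ = 47047/5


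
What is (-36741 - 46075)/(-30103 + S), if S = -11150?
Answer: 82816/41253 ≈ 2.0075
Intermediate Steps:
(-36741 - 46075)/(-30103 + S) = (-36741 - 46075)/(-30103 - 11150) = -82816/(-41253) = -82816*(-1/41253) = 82816/41253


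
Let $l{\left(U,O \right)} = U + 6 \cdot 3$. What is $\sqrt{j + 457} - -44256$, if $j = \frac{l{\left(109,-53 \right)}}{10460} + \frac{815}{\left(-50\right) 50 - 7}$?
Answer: $44256 + \frac{\sqrt{78511042488143345}}{13111610} \approx 44277.0$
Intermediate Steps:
$l{\left(U,O \right)} = 18 + U$ ($l{\left(U,O \right)} = U + 18 = 18 + U$)
$j = - \frac{8206511}{26223220}$ ($j = \frac{18 + 109}{10460} + \frac{815}{\left(-50\right) 50 - 7} = 127 \cdot \frac{1}{10460} + \frac{815}{-2500 - 7} = \frac{127}{10460} + \frac{815}{-2507} = \frac{127}{10460} + 815 \left(- \frac{1}{2507}\right) = \frac{127}{10460} - \frac{815}{2507} = - \frac{8206511}{26223220} \approx -0.31295$)
$\sqrt{j + 457} - -44256 = \sqrt{- \frac{8206511}{26223220} + 457} - -44256 = \sqrt{\frac{11975805029}{26223220}} + 44256 = \frac{\sqrt{78511042488143345}}{13111610} + 44256 = 44256 + \frac{\sqrt{78511042488143345}}{13111610}$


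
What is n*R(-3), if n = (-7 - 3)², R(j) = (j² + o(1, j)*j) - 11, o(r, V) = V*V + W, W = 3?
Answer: -3800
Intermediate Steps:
o(r, V) = 3 + V² (o(r, V) = V*V + 3 = V² + 3 = 3 + V²)
R(j) = -11 + j² + j*(3 + j²) (R(j) = (j² + (3 + j²)*j) - 11 = (j² + j*(3 + j²)) - 11 = -11 + j² + j*(3 + j²))
n = 100 (n = (-10)² = 100)
n*R(-3) = 100*(-11 + (-3)² - 3*(3 + (-3)²)) = 100*(-11 + 9 - 3*(3 + 9)) = 100*(-11 + 9 - 3*12) = 100*(-11 + 9 - 36) = 100*(-38) = -3800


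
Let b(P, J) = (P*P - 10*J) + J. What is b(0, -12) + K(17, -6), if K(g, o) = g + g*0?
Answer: 125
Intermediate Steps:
K(g, o) = g (K(g, o) = g + 0 = g)
b(P, J) = P² - 9*J (b(P, J) = (P² - 10*J) + J = P² - 9*J)
b(0, -12) + K(17, -6) = (0² - 9*(-12)) + 17 = (0 + 108) + 17 = 108 + 17 = 125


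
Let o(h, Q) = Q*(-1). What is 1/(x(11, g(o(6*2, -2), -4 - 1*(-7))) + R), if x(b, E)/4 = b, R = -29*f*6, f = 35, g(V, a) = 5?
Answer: -1/6046 ≈ -0.00016540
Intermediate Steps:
o(h, Q) = -Q
R = -6090 (R = -1015*6 = -29*210 = -6090)
x(b, E) = 4*b
1/(x(11, g(o(6*2, -2), -4 - 1*(-7))) + R) = 1/(4*11 - 6090) = 1/(44 - 6090) = 1/(-6046) = -1/6046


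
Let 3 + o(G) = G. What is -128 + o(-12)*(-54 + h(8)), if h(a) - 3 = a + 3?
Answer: 472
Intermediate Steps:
o(G) = -3 + G
h(a) = 6 + a (h(a) = 3 + (a + 3) = 3 + (3 + a) = 6 + a)
-128 + o(-12)*(-54 + h(8)) = -128 + (-3 - 12)*(-54 + (6 + 8)) = -128 - 15*(-54 + 14) = -128 - 15*(-40) = -128 + 600 = 472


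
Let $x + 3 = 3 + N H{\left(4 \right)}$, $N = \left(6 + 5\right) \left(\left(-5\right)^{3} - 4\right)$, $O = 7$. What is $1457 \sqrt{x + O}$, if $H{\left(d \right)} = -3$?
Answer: $2914 \sqrt{1066} \approx 95141.0$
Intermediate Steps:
$N = -1419$ ($N = 11 \left(-125 - 4\right) = 11 \left(-129\right) = -1419$)
$x = 4257$ ($x = -3 + \left(3 - -4257\right) = -3 + \left(3 + 4257\right) = -3 + 4260 = 4257$)
$1457 \sqrt{x + O} = 1457 \sqrt{4257 + 7} = 1457 \sqrt{4264} = 1457 \cdot 2 \sqrt{1066} = 2914 \sqrt{1066}$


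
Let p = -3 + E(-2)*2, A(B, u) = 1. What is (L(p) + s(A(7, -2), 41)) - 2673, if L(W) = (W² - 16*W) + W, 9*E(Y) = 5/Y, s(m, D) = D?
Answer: -207848/81 ≈ -2566.0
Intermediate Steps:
E(Y) = 5/(9*Y) (E(Y) = (5/Y)/9 = 5/(9*Y))
p = -32/9 (p = -3 + ((5/9)/(-2))*2 = -3 + ((5/9)*(-½))*2 = -3 - 5/18*2 = -3 - 5/9 = -32/9 ≈ -3.5556)
L(W) = W² - 15*W
(L(p) + s(A(7, -2), 41)) - 2673 = (-32*(-15 - 32/9)/9 + 41) - 2673 = (-32/9*(-167/9) + 41) - 2673 = (5344/81 + 41) - 2673 = 8665/81 - 2673 = -207848/81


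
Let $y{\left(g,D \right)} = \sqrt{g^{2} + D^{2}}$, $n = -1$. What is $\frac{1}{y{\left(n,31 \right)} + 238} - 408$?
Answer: $- \frac{11359009}{27841} - \frac{\sqrt{962}}{55682} \approx -408.0$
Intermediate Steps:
$y{\left(g,D \right)} = \sqrt{D^{2} + g^{2}}$
$\frac{1}{y{\left(n,31 \right)} + 238} - 408 = \frac{1}{\sqrt{31^{2} + \left(-1\right)^{2}} + 238} - 408 = \frac{1}{\sqrt{961 + 1} + 238} - 408 = \frac{1}{\sqrt{962} + 238} - 408 = \frac{1}{238 + \sqrt{962}} - 408 = -408 + \frac{1}{238 + \sqrt{962}}$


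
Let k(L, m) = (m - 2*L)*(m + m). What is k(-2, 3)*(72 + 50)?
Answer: 5124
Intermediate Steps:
k(L, m) = 2*m*(m - 2*L) (k(L, m) = (m - 2*L)*(2*m) = 2*m*(m - 2*L))
k(-2, 3)*(72 + 50) = (2*3*(3 - 2*(-2)))*(72 + 50) = (2*3*(3 + 4))*122 = (2*3*7)*122 = 42*122 = 5124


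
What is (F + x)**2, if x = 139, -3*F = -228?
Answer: 46225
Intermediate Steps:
F = 76 (F = -1/3*(-228) = 76)
(F + x)**2 = (76 + 139)**2 = 215**2 = 46225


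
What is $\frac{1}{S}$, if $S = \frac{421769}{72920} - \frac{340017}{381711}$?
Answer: $\frac{9278122040}{45399942373} \approx 0.20436$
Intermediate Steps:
$S = \frac{45399942373}{9278122040}$ ($S = 421769 \cdot \frac{1}{72920} - \frac{113339}{127237} = \frac{421769}{72920} - \frac{113339}{127237} = \frac{45399942373}{9278122040} \approx 4.8932$)
$\frac{1}{S} = \frac{1}{\frac{45399942373}{9278122040}} = \frac{9278122040}{45399942373}$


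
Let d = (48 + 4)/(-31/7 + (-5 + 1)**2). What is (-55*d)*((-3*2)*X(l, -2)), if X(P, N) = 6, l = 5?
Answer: 80080/9 ≈ 8897.8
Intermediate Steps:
d = 364/81 (d = 52/(-31*1/7 + (-4)**2) = 52/(-31/7 + 16) = 52/(81/7) = 52*(7/81) = 364/81 ≈ 4.4938)
(-55*d)*((-3*2)*X(l, -2)) = (-55*364/81)*(-3*2*6) = -(-40040)*6/27 = -20020/81*(-36) = 80080/9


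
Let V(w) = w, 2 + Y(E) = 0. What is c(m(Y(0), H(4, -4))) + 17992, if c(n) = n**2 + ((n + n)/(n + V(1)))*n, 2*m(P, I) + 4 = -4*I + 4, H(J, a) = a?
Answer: 162632/9 ≈ 18070.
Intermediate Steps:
Y(E) = -2 (Y(E) = -2 + 0 = -2)
m(P, I) = -2*I (m(P, I) = -2 + (-4*I + 4)/2 = -2 + (4 - 4*I)/2 = -2 + (2 - 2*I) = -2*I)
c(n) = n**2 + 2*n**2/(1 + n) (c(n) = n**2 + ((n + n)/(n + 1))*n = n**2 + ((2*n)/(1 + n))*n = n**2 + (2*n/(1 + n))*n = n**2 + 2*n**2/(1 + n))
c(m(Y(0), H(4, -4))) + 17992 = (-2*(-4))**2*(3 - 2*(-4))/(1 - 2*(-4)) + 17992 = 8**2*(3 + 8)/(1 + 8) + 17992 = 64*11/9 + 17992 = 64*(1/9)*11 + 17992 = 704/9 + 17992 = 162632/9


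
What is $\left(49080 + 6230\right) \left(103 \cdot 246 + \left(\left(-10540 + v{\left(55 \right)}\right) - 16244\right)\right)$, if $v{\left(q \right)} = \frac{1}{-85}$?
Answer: $- \frac{1359641482}{17} \approx -7.9979 \cdot 10^{7}$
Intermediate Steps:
$v{\left(q \right)} = - \frac{1}{85}$
$\left(49080 + 6230\right) \left(103 \cdot 246 + \left(\left(-10540 + v{\left(55 \right)}\right) - 16244\right)\right) = \left(49080 + 6230\right) \left(103 \cdot 246 - \frac{2276641}{85}\right) = 55310 \left(25338 - \frac{2276641}{85}\right) = 55310 \left(- \frac{122911}{85}\right) = - \frac{1359641482}{17}$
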